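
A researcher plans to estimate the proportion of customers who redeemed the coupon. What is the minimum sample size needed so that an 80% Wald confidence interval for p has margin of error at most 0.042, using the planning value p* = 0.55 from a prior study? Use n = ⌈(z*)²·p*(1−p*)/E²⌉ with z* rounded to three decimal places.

z* = 1.282 at the 80% level.
p*(1−p*) = 0.2475.
(z*)²·p*(1−p*)/E² = 1.643524·0.2475/0.001764 = 230.596.
Rounding up, n = 231.

n = 231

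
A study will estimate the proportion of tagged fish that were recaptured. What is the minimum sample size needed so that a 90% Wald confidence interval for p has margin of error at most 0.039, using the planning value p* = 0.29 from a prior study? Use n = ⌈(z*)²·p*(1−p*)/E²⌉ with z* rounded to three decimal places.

n = 367

z* = 1.645 at the 90% level.
p*(1−p*) = 0.2059.
(z*)²·p*(1−p*)/E² = 2.706025·0.2059/0.001521 = 366.319.
⌈366.319⌉ = 367.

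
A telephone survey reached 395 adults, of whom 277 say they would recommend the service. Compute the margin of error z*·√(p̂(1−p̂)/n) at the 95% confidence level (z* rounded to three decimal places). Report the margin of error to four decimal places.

The sample proportion is 277/395 = 0.70127.
Standard error of p̂: √(0.209492/395) = √0.000530360 = 0.023030.
The 95% critical value is z* = 1.960.
Margin of error = z*·SE = 1.960 × 0.023030 = 0.0451.

ME = 0.0451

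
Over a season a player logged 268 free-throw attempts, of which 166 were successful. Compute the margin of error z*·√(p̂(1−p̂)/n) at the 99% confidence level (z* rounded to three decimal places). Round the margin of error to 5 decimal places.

ME = 0.07640

Sample proportion p̂ = 166/268 = 0.61940.
Standard error of p̂: √(0.235743/268) = √0.000879638 = 0.029659.
For 99% confidence, z* = 2.576.
So ME = 0.07640.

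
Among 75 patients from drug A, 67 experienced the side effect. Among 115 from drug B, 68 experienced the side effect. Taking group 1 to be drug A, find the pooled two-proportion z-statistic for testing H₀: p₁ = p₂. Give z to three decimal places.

Sample proportions: p̂₁ = 67/75 = 0.89333 and p̂₂ = 68/115 = 0.59130.
Pooling: p̂ = 135/190 = 0.71053.
SE = √[p̂(1−p̂)(1/n₁+1/n₂)] = √[0.71053·0.28947·(1/75+1/115)] ≈ 0.067312.
z = 0.30203/0.067312 = 4.487.

z = 4.487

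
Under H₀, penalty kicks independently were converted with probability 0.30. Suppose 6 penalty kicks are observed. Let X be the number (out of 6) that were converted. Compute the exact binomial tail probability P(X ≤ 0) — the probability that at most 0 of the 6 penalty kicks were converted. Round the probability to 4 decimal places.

P = 0.1176

X ~ Binomial(n=6, p=0.30).
P(X ≤ 0) = C(6,0)·0.30^0·0.70^6.
= 0.117649 = 0.1176.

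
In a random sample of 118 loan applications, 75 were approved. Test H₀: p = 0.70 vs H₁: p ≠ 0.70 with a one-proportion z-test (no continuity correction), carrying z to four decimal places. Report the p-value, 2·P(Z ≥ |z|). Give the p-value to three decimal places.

Sample proportion p̂ = 75/118 = 0.63559.
SE₀ = √(0.70·0.30/118) = 0.042186.
Test statistic (full precision, shown to 4 dp): z = (75/118 − 0.70)/SE₀ ≈ -1.5267.
From the standard normal, 2·P(Z ≥ |z|) = 0.127.

p-value = 0.127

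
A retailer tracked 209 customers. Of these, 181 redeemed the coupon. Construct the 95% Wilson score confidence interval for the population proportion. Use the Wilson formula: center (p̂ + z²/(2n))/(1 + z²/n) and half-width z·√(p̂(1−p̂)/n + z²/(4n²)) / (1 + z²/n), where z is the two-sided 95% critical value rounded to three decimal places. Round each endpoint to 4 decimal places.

p̂ = 181/209 = 0.86603; z = 1.960, so z² = 3.841600.
1 + z²/n = 1.018381.
Adjusted center: (0.86603 + z²/(2n))/1.018381 = 0.85942.
Radicand: p̂(1−p̂)/n + z²/(4n²) = 0.000555134 + 0.000021987 = 0.000577121.
Half-width = 1.960·√0.000577121/1.018381 = 0.04624.
Interval: 0.85942 ± 0.04624 → (0.8132, 0.9057).

(0.8132, 0.9057)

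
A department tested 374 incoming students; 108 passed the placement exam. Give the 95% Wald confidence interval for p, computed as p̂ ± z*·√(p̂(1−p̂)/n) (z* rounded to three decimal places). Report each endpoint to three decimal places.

Sample proportion p̂ = 108/374 = 0.28877.
Standard error of p̂: √(0.205382/374) = √0.000549149 = 0.023434.
z* = 1.960 at the 95% level.
Margin = 1.960·0.023434 = 0.04593.
So the interval runs from 0.243 to 0.335.

(0.243, 0.335)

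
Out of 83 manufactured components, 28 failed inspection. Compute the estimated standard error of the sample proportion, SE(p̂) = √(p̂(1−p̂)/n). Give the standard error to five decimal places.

p̂ = 28/83 = 0.33735.
p̂(1−p̂) = 0.223545.
Dividing by n and taking the root: √0.002693313 = 0.05190.

SE = 0.05190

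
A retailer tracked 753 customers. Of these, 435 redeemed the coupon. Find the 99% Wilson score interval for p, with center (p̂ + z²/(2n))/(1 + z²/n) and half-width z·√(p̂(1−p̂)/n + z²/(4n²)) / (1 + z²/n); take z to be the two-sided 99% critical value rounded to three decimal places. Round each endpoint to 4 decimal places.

(0.5308, 0.6232)

p̂ = 435/753 = 0.57769; z = 2.576, so z² = 6.635776.
Denominator 1 + z²/n = 1 + 6.635776/753 = 1.008812.
Adjusted center: (0.57769 + z²/(2n))/1.008812 = 0.57701.
Radicand: p̂(1−p̂)/n + z²/(4n²) = 0.000323990 + 0.000002926 = 0.000326916.
Half-width = 2.576·√0.000326916/1.008812 = 0.04617.
CI: 0.57701 ± 0.04617 = (0.5308, 0.6232).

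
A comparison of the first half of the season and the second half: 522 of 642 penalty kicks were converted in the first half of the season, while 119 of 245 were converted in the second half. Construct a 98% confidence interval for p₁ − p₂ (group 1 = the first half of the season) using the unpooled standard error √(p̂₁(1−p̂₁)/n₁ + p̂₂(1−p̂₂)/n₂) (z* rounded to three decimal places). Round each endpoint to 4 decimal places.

p̂₁ = 522/642 = 0.81308, p̂₂ = 119/245 = 0.48571; p̂₁ − p̂₂ = 0.32737.
Unpooled SE = √(p̂₁(1−p̂₁)/n₁ + p̂₂(1−p̂₂)/n₂) = √(0.000236726 + 0.001019575) = 0.035444.
The 98% critical value is z* = 2.326. Margin = 2.326·0.035444 = 0.08244.
So the interval runs from 0.2449 to 0.4098.

(0.2449, 0.4098)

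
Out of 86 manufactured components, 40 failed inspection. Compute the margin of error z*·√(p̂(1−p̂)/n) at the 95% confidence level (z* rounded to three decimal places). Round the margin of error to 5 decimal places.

Sample proportion p̂ = 40/86 = 0.46512.
SE = √(p̂(1−p̂)/n) = √(0.248783/86) = 0.053785.
The 95% critical value is z* = 1.960.
ME = 1.960·0.053785 = 0.10542.

ME = 0.10542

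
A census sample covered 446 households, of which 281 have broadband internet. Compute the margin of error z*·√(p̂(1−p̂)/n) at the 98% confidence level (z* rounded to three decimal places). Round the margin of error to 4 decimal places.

With x = 281 successes in n = 446, p̂ = 0.63004.
Standard error of p̂: √(0.233088/446) = √0.000522620 = 0.022861.
z* = 2.326 at the 98% level.
Margin of error = z*·SE = 2.326 × 0.022861 = 0.0532.

ME = 0.0532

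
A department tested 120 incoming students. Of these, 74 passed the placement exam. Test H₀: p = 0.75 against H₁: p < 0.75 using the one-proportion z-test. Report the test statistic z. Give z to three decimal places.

With x = 74 successes in n = 120, p̂ = 0.61667.
SE₀ = √(0.75·0.25/120) = 0.039528.
z = (p̂ − p₀)/SE = (0.61667 − 0.75)/0.039528 = -3.373.

z = -3.373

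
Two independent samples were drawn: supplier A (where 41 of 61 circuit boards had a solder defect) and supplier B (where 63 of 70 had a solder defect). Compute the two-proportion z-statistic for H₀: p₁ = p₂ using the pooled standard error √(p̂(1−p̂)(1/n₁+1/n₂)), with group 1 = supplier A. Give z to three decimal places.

p̂₁ = 41/61 = 0.67213, p̂₂ = 63/70 = 0.90000.
Pooling: p̂ = 104/131 = 0.79389.
Pooled SE = √[0.1636268·0.03067916] ≈ 0.070851.
z = (p̂₁ − p̂₂)/SE = (0.67213 − 0.90000)/0.070851 = -0.22787/0.070851 = -3.216.

z = -3.216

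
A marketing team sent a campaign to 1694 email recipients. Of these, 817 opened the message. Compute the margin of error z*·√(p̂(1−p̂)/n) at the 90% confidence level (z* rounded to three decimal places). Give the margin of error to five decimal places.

ME = 0.01997

Sample proportion p̂ = 817/1694 = 0.48229.
Standard error of p̂: √(0.249686/1694) = √0.000147395 = 0.012141.
z* = 1.645 at the 90% level.
ME = 1.645·0.012141 = 0.01997.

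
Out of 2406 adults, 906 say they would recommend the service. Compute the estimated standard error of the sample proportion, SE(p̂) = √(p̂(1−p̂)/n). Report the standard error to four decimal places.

SE = 0.0099

p̂ = 906/2406 = 0.37656.
p̂(1−p̂) = 0.234763.
SE = √(0.234763/2406) = √0.000097574 = 0.0099.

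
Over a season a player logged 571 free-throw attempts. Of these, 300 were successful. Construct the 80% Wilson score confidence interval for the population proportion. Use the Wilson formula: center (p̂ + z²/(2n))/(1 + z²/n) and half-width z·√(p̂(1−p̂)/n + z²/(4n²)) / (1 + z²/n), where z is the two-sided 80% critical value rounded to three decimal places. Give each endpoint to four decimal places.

Here p̂ = 300/571 = 0.52539 and z = 1.282 (z² = 1.643524).
1 + z²/n = 1.002878.
Center = (0.52539 + 0.001439)/1.002878 = 0.52532.
Radicand: p̂(1−p̂)/n + z²/(4n²) = 0.000436699 + 0.000001260 = 0.000437959.
Half-width = 1.282·√0.000437959/1.002878 = 0.02675.
Interval: 0.52532 ± 0.02675 → (0.4986, 0.5521).

(0.4986, 0.5521)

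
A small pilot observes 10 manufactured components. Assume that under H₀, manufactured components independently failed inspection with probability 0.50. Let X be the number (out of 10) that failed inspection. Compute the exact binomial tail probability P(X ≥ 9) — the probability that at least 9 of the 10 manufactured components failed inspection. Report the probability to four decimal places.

P = 0.0107

X ~ Binomial(n=10, p=0.50).
P(X ≥ 9) = C(10,9)·0.50^9·0.50^1 + C(10,10)·0.50^10·0.50^0.
= 0.009766 + 0.000977 = 0.0107.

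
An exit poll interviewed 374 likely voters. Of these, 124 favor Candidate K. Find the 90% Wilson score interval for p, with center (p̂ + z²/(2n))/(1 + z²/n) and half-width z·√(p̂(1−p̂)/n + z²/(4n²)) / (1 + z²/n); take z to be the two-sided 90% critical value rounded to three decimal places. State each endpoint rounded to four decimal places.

Here p̂ = 124/374 = 0.33155 and z = 1.645 (z² = 2.706025).
1 + z²/n = 1.007235.
Adjusted center: (0.33155 + z²/(2n))/1.007235 = 0.33276.
Radicand: p̂(1−p̂)/n + z²/(4n²) = 0.000592580 + 0.000004836 = 0.000597416.
Half-width = z·√(radicand)/denom = 1.645·0.024442/1.007235 = 0.03992.
Interval: 0.33276 ± 0.03992 → (0.2928, 0.3727).

(0.2928, 0.3727)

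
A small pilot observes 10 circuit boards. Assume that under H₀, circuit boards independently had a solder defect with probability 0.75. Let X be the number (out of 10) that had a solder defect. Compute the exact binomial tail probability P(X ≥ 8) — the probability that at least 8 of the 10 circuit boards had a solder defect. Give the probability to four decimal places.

X ~ Binomial(n=10, p=0.75).
P(X ≥ 8) = C(10,8)·0.75^8·0.25^2 + C(10,9)·0.75^9·0.25^1 + C(10,10)·0.75^10·0.25^0.
= 0.281568 + 0.187712 + 0.056314 = 0.5256.

P = 0.5256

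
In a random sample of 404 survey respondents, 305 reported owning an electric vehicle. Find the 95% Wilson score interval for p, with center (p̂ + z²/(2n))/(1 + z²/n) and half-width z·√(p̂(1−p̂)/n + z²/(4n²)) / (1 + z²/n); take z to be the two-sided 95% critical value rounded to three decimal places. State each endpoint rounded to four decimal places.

Here p̂ = 305/404 = 0.75495 and z = 1.960 (z² = 3.841600).
Denominator 1 + z²/n = 1 + 3.841600/404 = 1.009509.
Adjusted center: (0.75495 + z²/(2n))/1.009509 = 0.75255.
Radicand: p̂(1−p̂)/n + z²/(4n²) = 0.000457921 + 0.000005884 = 0.000463805.
Half-width = 1.960·√0.000463805/1.009509 = 0.04181.
Interval: 0.75255 ± 0.04181 → (0.7107, 0.7944).

(0.7107, 0.7944)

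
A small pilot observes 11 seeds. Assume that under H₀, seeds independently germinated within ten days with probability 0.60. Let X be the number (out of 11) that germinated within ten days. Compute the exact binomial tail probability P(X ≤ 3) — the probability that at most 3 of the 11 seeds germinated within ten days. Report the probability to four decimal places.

X is binomial with n = 11 and p = 0.60.
P(X ≤ 3) = C(11,0)·0.60^0·0.40^11 + C(11,1)·0.60^1·0.40^10 + C(11,2)·0.60^2·0.40^9 + C(11,3)·0.60^3·0.40^8.
= 0.000042 + 0.000692 + 0.005190 + 0.023357 = 0.0293.

P = 0.0293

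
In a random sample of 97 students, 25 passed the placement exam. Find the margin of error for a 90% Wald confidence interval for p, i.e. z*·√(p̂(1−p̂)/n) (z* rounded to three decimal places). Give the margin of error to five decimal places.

ME = 0.07305

Sample proportion p̂ = 25/97 = 0.25773.
SE(p̂) = √(0.25773·0.74227/97) = 0.044410.
For 90% confidence, z* = 1.645.
ME = 1.645·0.044410 = 0.07305.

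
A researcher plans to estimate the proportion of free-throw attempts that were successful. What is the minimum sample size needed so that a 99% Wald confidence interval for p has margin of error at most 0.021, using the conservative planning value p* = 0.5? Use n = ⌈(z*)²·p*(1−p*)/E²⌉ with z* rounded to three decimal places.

n = 3762

z* = 2.576 at the 99% level.
p*(1−p*) = 0.2500.
Required n before rounding: 6.635776 × 0.2500 / 0.021² = 3761.778.
Rounding up, n = 3762.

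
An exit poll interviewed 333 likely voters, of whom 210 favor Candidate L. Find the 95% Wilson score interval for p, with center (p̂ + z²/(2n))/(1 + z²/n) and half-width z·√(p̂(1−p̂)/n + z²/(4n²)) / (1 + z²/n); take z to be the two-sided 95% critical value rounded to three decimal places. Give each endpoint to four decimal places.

Here p̂ = 210/333 = 0.63063 and z = 1.960 (z² = 3.841600).
1 + z²/n = 1.011536.
Center = (0.63063 + 0.005768)/1.011536 = 0.62914.
Radicand: p̂(1−p̂)/n + z²/(4n²) = 0.000699506 + 0.000008661 = 0.000708167.
Half-width = 1.960·√0.000708167/1.011536 = 0.05156.
So the interval runs from 0.5776 to 0.6807.

(0.5776, 0.6807)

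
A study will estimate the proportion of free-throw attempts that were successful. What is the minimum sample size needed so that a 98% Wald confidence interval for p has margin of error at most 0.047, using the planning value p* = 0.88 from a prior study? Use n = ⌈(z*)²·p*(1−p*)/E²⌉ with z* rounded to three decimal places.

The 98% critical value is z* = 2.326.
p*(1−p*) = 0.88·0.12 = 0.1056.
Required n before rounding: 5.410276 × 0.1056 / 0.047² = 258.635.
Rounding up, n = 259.

n = 259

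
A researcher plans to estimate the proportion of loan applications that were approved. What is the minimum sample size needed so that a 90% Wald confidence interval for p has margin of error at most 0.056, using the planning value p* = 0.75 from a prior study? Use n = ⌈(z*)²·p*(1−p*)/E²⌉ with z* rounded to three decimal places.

n = 162

z* = 1.645 at the 90% level.
p*(1−p*) = 0.75·0.25 = 0.1875.
Required n before rounding: 2.706025 × 0.1875 / 0.056² = 161.792.
Rounding up, n = 162.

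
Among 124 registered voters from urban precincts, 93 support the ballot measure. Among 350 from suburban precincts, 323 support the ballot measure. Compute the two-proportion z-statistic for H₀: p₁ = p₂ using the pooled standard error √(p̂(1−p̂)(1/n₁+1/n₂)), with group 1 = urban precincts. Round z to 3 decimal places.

z = -5.047

p̂₁ = 93/124 = 0.75000, p̂₂ = 323/350 = 0.92286.
Pooling: p̂ = 416/474 = 0.87764.
Pooled SE = √[0.1073902·0.01092166] ≈ 0.034247.
z = (p̂₁ − p̂₂)/SE = (0.75000 − 0.92286)/0.034247 = -0.17286/0.034247 = -5.047.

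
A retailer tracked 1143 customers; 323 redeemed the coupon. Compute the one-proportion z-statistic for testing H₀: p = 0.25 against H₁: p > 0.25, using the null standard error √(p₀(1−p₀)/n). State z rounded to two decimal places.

z = 2.54

With x = 323 successes in n = 1143, p̂ = 0.28259.
Under H₀, SE = √(p₀(1−p₀)/n) = √(0.25·0.75/1143) = √0.000164042 = 0.012808.
z = (0.28259 − 0.25)/0.012808 = 0.03259/0.012808 = 2.54.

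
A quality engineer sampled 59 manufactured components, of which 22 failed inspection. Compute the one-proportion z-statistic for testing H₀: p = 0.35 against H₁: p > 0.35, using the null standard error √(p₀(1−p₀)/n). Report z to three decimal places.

z = 0.368

With x = 22 successes in n = 59, p̂ = 0.37288.
SE₀ = √(0.35·0.65/59) = 0.062096.
z = (0.37288 − 0.35)/0.062096 = 0.02288/0.062096 = 0.368.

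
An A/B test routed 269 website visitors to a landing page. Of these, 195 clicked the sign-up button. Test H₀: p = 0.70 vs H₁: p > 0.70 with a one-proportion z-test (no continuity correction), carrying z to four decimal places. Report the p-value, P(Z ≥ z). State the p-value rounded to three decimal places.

With x = 195 successes in n = 269, p̂ = 0.72491.
SE₀ = √(0.70·0.30/269) = 0.027940.
Test statistic (full precision, shown to 4 dp): z = (195/269 − 0.70)/SE₀ ≈ 0.8914.
From the standard normal, P(Z ≥ z) = 0.186.

p-value = 0.186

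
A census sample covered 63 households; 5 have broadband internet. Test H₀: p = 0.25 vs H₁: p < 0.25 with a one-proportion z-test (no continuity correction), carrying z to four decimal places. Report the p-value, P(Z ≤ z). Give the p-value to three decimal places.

p-value = 0.001

Sample proportion p̂ = 5/63 = 0.07937.
Under H₀, SE = √(p₀(1−p₀)/n) = √(0.25·0.75/63) = √0.002976190 = 0.054554.
z = (p̂ − p₀)/SE = (5/63 − 0.25)/0.054554 ≈ -3.1278.
From the standard normal, P(Z ≤ z) = 0.001.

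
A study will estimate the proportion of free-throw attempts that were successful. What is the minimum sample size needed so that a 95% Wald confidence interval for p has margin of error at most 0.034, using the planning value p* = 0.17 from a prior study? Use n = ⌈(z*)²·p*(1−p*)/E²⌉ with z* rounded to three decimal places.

z* = 1.960 at the 95% level.
p*(1−p*) = 0.17·0.83 = 0.1411.
Required n before rounding: 3.841600 × 0.1411 / 0.034² = 468.901.
Rounding up, n = 469.

n = 469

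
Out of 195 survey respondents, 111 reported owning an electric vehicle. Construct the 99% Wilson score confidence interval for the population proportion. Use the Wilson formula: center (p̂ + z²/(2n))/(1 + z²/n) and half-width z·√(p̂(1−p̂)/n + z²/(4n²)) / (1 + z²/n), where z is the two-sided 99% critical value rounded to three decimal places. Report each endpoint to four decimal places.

p̂ = 111/195 = 0.56923; z = 2.576, so z² = 6.635776.
Denominator 1 + z²/n = 1 + 6.635776/195 = 1.034030.
Center = (0.56923 + 0.017015)/1.034030 = 0.56695.
Radicand: p̂(1−p̂)/n + z²/(4n²) = 0.001257472 + 0.000043628 = 0.001301100.
Half-width = z·√(radicand)/denom = 2.576·0.036071/1.034030 = 0.08986.
Interval: 0.56695 ± 0.08986 → (0.4771, 0.6568).

(0.4771, 0.6568)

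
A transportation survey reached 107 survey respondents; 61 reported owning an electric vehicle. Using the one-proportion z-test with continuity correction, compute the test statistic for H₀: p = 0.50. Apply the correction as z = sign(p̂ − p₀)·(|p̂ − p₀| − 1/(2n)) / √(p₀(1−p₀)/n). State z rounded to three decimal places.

Sample proportion p̂ = 61/107 = 0.57009. p̂ − p₀ = 0.070093.
1/(2n) = 0.004673.
Corrected numerator: |0.070093| − 0.004673 = 0.065420.
SE₀ = √(0.50·0.50/107) = 0.048337.
z = +0.065420/0.048337 = 1.353.

z = 1.353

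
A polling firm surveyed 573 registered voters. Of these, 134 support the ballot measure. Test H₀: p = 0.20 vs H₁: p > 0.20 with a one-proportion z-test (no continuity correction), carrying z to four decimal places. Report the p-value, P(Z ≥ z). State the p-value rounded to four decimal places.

p̂ = 134/573 = 0.23386.
SE₀ = √(0.20·0.80/573) = 0.016710.
z = (p̂ − p₀)/SE = (134/573 − 0.20)/0.016710 ≈ 2.0261.
p-value = P(Z ≥ z) with z = 2.0261 → 0.0214.

p-value = 0.0214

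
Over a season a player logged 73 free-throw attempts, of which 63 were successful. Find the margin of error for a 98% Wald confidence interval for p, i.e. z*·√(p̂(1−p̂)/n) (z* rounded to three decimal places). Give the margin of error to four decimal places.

Sample proportion p̂ = 63/73 = 0.86301.
Standard error of p̂: √(0.118221/73) = √0.001619467 = 0.040243.
The 98% critical value is z* = 2.326.
Margin of error = z*·SE = 2.326 × 0.040243 = 0.0936.

ME = 0.0936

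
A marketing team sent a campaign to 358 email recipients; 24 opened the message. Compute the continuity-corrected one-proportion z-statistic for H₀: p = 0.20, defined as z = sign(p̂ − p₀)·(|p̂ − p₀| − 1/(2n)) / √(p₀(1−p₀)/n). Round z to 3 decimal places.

z = -6.223

The sample proportion is 24/358 = 0.06704. p̂ − p₀ = -0.132961.
Continuity correction 1/(2n) = 1/716 = 0.001397.
Corrected numerator: |-0.132961| − 0.001397 = 0.131564.
Under H₀, SE = √(p₀(1−p₀)/n) = √(0.20·0.80/358) = √0.000446927 = 0.021141.
z = −0.131564/0.021141 = -6.223.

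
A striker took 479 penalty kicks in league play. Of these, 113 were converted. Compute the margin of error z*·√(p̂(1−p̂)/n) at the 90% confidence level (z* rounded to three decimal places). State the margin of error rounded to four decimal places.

With x = 113 successes in n = 479, p̂ = 0.23591.
SE(p̂) = √(0.23591·0.76409/479) = 0.019399.
z* = 1.645 at the 90% level.
Margin of error = z*·SE = 1.645 × 0.019399 = 0.0319.

ME = 0.0319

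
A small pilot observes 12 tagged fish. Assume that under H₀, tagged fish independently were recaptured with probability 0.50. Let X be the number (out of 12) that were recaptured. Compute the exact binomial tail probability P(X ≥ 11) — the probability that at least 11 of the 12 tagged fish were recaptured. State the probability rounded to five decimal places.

X is binomial with n = 12 and p = 0.50.
P(X ≥ 11) = C(12,11)·0.50^11·0.50^1 + C(12,12)·0.50^12·0.50^0.
= 0.002930 + 0.000244 = 0.00317.

P = 0.00317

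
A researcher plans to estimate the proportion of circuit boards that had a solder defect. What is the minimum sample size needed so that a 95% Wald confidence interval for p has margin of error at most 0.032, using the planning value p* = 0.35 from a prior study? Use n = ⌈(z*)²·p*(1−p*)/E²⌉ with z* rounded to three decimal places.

n = 854

z* = 1.960 at the 95% level.
p*(1−p*) = 0.2275.
(z*)²·p*(1−p*)/E² = 3.841600·0.2275/0.001024 = 853.480.
Rounding up, n = 854.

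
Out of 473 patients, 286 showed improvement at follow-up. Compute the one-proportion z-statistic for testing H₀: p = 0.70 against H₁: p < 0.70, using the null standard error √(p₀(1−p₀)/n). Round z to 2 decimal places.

The sample proportion is 286/473 = 0.60465.
Null standard error: √(0.70·0.30/473) = √0.000443975 = 0.021071.
z = (p̂ − p₀)/SE = (0.60465 − 0.70)/0.021071 = -4.53.

z = -4.53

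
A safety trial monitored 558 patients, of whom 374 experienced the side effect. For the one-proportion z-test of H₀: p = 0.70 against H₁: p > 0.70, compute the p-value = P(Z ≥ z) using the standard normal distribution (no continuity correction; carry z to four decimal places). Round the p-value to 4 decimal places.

With x = 374 successes in n = 558, p̂ = 0.67025.
Under H₀, SE = √(p₀(1−p₀)/n) = √(0.70·0.30/558) = √0.000376344 = 0.019400.
z = (p̂ − p₀)/SE = (374/558 − 0.70)/0.019400 ≈ -1.5335.
From the standard normal, P(Z ≥ z) = 0.9374.

p-value = 0.9374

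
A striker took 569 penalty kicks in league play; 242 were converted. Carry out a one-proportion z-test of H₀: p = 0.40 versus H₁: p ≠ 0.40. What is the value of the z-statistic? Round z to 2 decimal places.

z = 1.23

With x = 242 successes in n = 569, p̂ = 0.42531.
Under H₀, SE = √(p₀(1−p₀)/n) = √(0.40·0.60/569) = √0.000421793 = 0.020538.
Test statistic: z = 0.02531/0.020538 = 1.23.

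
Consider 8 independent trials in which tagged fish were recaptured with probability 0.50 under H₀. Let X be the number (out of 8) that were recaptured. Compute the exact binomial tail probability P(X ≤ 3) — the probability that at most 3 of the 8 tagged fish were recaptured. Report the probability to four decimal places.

P = 0.3633

X is binomial with n = 8 and p = 0.50.
P(X ≤ 3) = C(8,0)·0.50^0·0.50^8 + C(8,1)·0.50^1·0.50^7 + C(8,2)·0.50^2·0.50^6 + C(8,3)·0.50^3·0.50^5.
= 0.003906 + 0.031250 + 0.109375 + 0.218750 = 0.3633.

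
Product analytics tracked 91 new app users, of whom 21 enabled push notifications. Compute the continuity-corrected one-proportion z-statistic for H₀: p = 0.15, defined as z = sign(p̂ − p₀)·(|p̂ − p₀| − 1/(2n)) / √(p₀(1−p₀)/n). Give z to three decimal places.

z = 2.011

With x = 21 successes in n = 91, p̂ = 0.23077. p̂ − p₀ = 0.080769.
1/(2n) = 0.005495.
Corrected numerator: |0.080769| − 0.005495 = 0.075274.
SE₀ = √(0.15·0.85/91) = 0.037431.
z = +0.075274/0.037431 = 2.011.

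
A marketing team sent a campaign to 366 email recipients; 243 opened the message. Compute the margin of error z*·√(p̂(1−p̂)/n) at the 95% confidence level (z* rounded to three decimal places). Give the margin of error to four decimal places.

The sample proportion is 243/366 = 0.66393.
SE = √(p̂(1−p̂)/n) = √(0.223126/366) = 0.024691.
The 95% critical value is z* = 1.960.
Margin of error = z*·SE = 1.960 × 0.024691 = 0.0484.

ME = 0.0484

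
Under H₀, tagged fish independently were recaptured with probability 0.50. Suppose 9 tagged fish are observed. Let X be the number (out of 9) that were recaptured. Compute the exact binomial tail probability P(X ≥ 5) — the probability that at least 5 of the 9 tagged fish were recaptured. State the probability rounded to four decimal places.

P = 0.5000

X is binomial with n = 9 and p = 0.50.
P(X ≥ 5) = Σ_{j=5}^{9} C(9,j)·0.50^j·0.50^{9−j}.
= 0.246094 + 0.164062 + 0.070312 + 0.017578 + 0.001953 = 0.5000.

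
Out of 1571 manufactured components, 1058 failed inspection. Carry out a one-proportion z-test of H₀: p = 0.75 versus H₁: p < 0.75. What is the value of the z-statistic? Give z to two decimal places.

The sample proportion is 1058/1571 = 0.67346.
Null standard error: √(0.75·0.25/1571) = √0.000119351 = 0.010925.
z = (p̂ − p₀)/SE = (0.67346 − 0.75)/0.010925 = -7.01.

z = -7.01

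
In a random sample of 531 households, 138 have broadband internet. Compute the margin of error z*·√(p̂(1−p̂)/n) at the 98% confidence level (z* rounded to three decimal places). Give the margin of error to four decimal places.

ME = 0.0443

With x = 138 successes in n = 531, p̂ = 0.25989.
SE = √(p̂(1−p̂)/n) = √(0.192346/531) = 0.019032.
The 98% critical value is z* = 2.326.
ME = 2.326·0.019032 = 0.0443.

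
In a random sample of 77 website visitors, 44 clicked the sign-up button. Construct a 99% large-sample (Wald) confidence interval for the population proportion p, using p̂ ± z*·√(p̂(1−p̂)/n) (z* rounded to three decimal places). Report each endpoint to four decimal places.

(0.4262, 0.7167)

p̂ = 44/77 = 0.57143.
SE = √(p̂(1−p̂)/n) = √(0.244898/77) = 0.056396.
z* = 2.576 at the 99% level.
Margin = 2.576·0.056396 = 0.14528.
Interval: 0.57143 ± 0.14528 → (0.4262, 0.7167).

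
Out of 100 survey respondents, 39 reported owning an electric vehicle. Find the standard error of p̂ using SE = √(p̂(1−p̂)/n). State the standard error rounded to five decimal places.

Sample proportion p̂ = 39/100 = 0.39000.
p̂(1−p̂) = 0.237900.
SE = √(0.237900/100) = √0.002379000 = 0.04877.

SE = 0.04877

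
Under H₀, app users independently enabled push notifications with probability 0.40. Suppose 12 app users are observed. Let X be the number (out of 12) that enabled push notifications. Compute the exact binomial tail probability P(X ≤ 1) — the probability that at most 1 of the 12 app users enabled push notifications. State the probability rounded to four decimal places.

X is binomial with n = 12 and p = 0.40.
P(X ≤ 1) = C(12,0)·0.40^0·0.60^12 + C(12,1)·0.40^1·0.60^11.
= 0.002177 + 0.017414 = 0.0196.

P = 0.0196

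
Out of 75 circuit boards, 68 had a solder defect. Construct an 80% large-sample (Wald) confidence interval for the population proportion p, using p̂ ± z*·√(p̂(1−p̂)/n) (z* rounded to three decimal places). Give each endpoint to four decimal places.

The sample proportion is 68/75 = 0.90667.
Standard error of p̂: √(0.084622/75) = √0.001128296 = 0.033590.
z* = 1.282 at the 80% level.
Margin = 1.282·0.033590 = 0.04306.
Interval: 0.90667 ± 0.04306 → (0.8636, 0.9497).

(0.8636, 0.9497)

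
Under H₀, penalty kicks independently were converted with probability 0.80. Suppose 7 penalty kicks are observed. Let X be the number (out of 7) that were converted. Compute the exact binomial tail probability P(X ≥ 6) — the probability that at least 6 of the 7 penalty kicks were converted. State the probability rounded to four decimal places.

P = 0.5767

X is binomial with n = 7 and p = 0.80.
P(X ≥ 6) = C(7,6)·0.80^6·0.20^1 + C(7,7)·0.80^7·0.20^0.
= 0.367002 + 0.209715 = 0.5767.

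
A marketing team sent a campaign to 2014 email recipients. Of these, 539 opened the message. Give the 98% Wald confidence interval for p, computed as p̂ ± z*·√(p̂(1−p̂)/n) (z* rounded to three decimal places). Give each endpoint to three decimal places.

p̂ = 539/2014 = 0.26763.
Standard error of p̂: √(0.196003/2014) = √0.000097320 = 0.009865.
For 98% confidence, z* = 2.326.
Margin = 2.326·0.009865 = 0.02295.
CI: 0.26763 ± 0.02295 = (0.245, 0.291).

(0.245, 0.291)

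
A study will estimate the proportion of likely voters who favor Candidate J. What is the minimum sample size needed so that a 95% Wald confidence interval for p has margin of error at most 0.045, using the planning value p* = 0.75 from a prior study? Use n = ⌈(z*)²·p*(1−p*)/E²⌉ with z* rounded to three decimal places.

For 95% confidence, z* = 1.960.
p*(1−p*) = 0.1875.
Required n before rounding: 3.841600 × 0.1875 / 0.045² = 355.704.
⌈355.704⌉ = 356.

n = 356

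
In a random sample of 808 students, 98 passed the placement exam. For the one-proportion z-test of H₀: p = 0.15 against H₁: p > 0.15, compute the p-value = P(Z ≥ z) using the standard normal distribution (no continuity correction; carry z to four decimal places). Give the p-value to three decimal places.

p-value = 0.989

With x = 98 successes in n = 808, p̂ = 0.12129.
SE₀ = √(0.15·0.85/808) = 0.012562.
z = (p̂ − p₀)/SE = (98/808 − 0.15)/0.012562 ≈ -2.2857.
p-value = P(Z ≥ z) with z = -2.2857 → 0.989.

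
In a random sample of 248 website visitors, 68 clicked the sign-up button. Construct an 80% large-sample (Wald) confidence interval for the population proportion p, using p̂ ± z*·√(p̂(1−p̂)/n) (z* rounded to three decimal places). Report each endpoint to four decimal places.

(0.2379, 0.3105)

Sample proportion p̂ = 68/248 = 0.27419.
SE = √(p̂(1−p̂)/n) = √(0.199011/248) = 0.028328.
z* = 1.282 at the 80% level.
Margin of error: 1.282 × 0.028328 = 0.03632.
Interval: 0.27419 ± 0.03632 → (0.2379, 0.3105).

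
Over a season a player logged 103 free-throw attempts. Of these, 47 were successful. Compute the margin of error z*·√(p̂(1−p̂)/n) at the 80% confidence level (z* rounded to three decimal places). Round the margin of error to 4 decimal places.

Sample proportion p̂ = 47/103 = 0.45631.
Standard error of p̂: √(0.248091/103) = √0.002408653 = 0.049078.
z* = 1.282 at the 80% level.
ME = 1.282·0.049078 = 0.0629.

ME = 0.0629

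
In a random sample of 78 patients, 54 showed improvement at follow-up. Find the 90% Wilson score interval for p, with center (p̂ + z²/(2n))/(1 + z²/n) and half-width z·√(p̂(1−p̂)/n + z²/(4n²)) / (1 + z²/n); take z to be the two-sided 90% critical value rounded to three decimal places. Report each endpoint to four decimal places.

(0.6011, 0.7706)

Here p̂ = 54/78 = 0.69231 and z = 1.645 (z² = 2.706025).
Denominator 1 + z²/n = 1 + 2.706025/78 = 1.034693.
Adjusted center: (0.69231 + z²/(2n))/1.034693 = 0.68586.
Radicand: p̂(1−p̂)/n + z²/(4n²) = 0.002730997 + 0.000111194 = 0.002842191.
Half-width = 1.645·√0.002842191/1.034693 = 0.08476.
So the interval runs from 0.6011 to 0.7706.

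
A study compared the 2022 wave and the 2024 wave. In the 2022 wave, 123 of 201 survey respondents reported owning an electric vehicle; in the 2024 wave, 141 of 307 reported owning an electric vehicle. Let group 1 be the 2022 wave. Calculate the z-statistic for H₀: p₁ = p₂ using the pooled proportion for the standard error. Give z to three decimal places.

p̂₁ = 123/201 = 0.61194, p̂₂ = 141/307 = 0.45928.
Pooled p̂ = (123+141)/(201+307) = 264/508 = 0.51969.
Pooled SE = √[0.2496125·0.00823245] ≈ 0.045331.
z = 0.15266/0.045331 = 3.368.

z = 3.368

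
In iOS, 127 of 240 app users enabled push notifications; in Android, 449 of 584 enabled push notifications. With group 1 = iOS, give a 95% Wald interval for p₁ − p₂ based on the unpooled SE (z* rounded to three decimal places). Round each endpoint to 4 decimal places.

p̂₁ = 127/240 = 0.52917, p̂₂ = 449/584 = 0.76884; p̂₁ − p̂₂ = -0.23967.
SE = √(0.001038122 + 0.000304328) = √0.001342450 = 0.036639.
The 95% critical value is z* = 1.960. Margin of error = 0.07181.
Interval: -0.23967 ± 0.07181 → (-0.3115, -0.1679).

(-0.3115, -0.1679)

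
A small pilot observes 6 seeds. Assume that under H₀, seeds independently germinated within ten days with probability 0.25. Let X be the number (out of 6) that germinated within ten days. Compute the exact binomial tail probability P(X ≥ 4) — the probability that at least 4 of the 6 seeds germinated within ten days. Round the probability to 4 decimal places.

P = 0.0376

X is binomial with n = 6 and p = 0.25.
P(X ≥ 4) = C(6,4)·0.25^4·0.75^2 + C(6,5)·0.25^5·0.75^1 + C(6,6)·0.25^6·0.75^0.
= 0.032959 + 0.004395 + 0.000244 = 0.0376.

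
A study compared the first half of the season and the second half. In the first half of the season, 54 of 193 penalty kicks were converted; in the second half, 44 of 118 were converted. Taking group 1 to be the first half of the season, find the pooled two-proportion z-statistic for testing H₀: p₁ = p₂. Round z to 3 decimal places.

p̂₁ = 54/193 = 0.27979, p̂₂ = 44/118 = 0.37288.
Pooled p̂ = (54+44)/(193+118) = 98/311 = 0.31511.
SE = √[p̂(1−p̂)(1/n₁+1/n₂)] = √[0.31511·0.68489·(1/193+1/118)] ≈ 0.054288.
z = (p̂₁ − p̂₂)/SE = (0.27979 − 0.37288)/0.054288 = -0.09309/0.054288 = -1.715.

z = -1.715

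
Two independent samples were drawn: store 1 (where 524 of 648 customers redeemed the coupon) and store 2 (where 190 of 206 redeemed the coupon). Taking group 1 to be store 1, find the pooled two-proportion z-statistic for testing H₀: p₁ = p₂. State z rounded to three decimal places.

p̂₁ = 524/648 = 0.80864, p̂₂ = 190/206 = 0.92233.
Pooled p̂ = (524+190)/(648+206) = 714/854 = 0.83607.
Pooled SE = √[0.1370599·0.00639758] ≈ 0.029612.
z = -0.11369/0.029612 = -3.839.

z = -3.839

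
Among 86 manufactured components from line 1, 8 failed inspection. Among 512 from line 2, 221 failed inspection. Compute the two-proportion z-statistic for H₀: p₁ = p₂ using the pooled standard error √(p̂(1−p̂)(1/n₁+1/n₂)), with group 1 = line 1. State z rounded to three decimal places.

p̂₁ = 8/86 = 0.09302, p̂₂ = 221/512 = 0.43164.
Pooled p̂ = (8+221)/(86+512) = 229/598 = 0.38294.
SE = √[p̂(1−p̂)(1/n₁+1/n₂)] = √[0.38294·0.61706·(1/86+1/512)] ≈ 0.056650.
z = (p̂₁ − p̂₂)/SE = (0.09302 − 0.43164)/0.056650 = -0.33862/0.056650 = -5.977.

z = -5.977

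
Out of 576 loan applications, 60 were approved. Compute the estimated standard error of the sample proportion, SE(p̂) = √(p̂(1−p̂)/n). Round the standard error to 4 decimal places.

With x = 60 successes in n = 576, p̂ = 0.10417.
p̂(1−p̂) = 0.093319.
Dividing by n and taking the root: √0.000162012 = 0.0127.

SE = 0.0127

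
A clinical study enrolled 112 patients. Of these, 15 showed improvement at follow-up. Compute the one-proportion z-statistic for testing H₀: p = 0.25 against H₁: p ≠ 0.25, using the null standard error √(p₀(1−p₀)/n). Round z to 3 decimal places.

z = -2.837

p̂ = 15/112 = 0.13393.
SE₀ = √(0.25·0.75/112) = 0.040916.
z = (p̂ − p₀)/SE = (0.13393 − 0.25)/0.040916 = -2.837.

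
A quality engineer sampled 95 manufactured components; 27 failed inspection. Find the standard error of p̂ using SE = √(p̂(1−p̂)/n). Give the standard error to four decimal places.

Sample proportion p̂ = 27/95 = 0.28421.
p̂(1−p̂) = 0.203435.
SE = √(0.203435/95) = 0.0463.

SE = 0.0463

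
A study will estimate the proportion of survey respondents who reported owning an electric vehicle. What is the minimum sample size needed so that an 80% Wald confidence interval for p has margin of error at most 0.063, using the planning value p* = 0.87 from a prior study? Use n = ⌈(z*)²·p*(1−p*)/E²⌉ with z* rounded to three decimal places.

n = 47

z* = 1.282 at the 80% level.
p*(1−p*) = 0.87·0.13 = 0.1131.
(z*)²·p*(1−p*)/E² = 1.643524·0.1131/0.003969 = 46.834.
Rounding up, n = 47.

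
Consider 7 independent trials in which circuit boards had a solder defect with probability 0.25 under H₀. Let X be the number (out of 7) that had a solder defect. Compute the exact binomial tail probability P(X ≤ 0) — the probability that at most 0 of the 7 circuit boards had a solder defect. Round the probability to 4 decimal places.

X is binomial with n = 7 and p = 0.25.
P(X ≤ 0) = C(7,0)·0.25^0·0.75^7.
= 0.133484 = 0.1335.

P = 0.1335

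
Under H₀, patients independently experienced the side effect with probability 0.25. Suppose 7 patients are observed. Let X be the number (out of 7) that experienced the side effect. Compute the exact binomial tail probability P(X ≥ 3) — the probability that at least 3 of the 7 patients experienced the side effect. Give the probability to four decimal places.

X ~ Binomial(n=7, p=0.25).
P(X ≥ 3) = Σ_{j=3}^{7} C(7,j)·0.25^j·0.75^{7−j}.
= 0.173035 + 0.057678 + 0.011536 + 0.001282 + 0.000061 = 0.2436.

P = 0.2436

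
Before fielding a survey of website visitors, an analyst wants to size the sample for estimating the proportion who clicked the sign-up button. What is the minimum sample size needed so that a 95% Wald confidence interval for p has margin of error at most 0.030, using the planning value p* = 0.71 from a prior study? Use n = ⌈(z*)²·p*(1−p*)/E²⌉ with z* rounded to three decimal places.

For 95% confidence, z* = 1.960.
p*(1−p*) = 0.2059.
(z*)²·p*(1−p*)/E² = 3.841600·0.2059/0.000900 = 878.873.
Rounding up, n = 879.

n = 879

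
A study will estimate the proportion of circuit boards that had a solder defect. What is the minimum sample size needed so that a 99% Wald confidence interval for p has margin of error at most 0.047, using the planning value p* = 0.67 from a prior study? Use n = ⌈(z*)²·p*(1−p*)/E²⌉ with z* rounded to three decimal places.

n = 665

For 99% confidence, z* = 2.576.
p*(1−p*) = 0.2211.
Required n before rounding: 6.635776 × 0.2211 / 0.047² = 664.178.
Rounding up, n = 665.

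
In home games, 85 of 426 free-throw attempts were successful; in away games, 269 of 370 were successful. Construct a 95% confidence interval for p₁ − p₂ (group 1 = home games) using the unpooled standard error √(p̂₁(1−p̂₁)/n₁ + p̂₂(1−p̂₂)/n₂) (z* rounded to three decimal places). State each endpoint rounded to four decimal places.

(-0.5867, -0.4683)

p̂₁ = 0.19953, p̂₂ = 0.72703, so the observed difference is -0.52750.
Unpooled SE = √(p̂₁(1−p̂₁)/n₁ + p̂₂(1−p̂₂)/n₂) = √(0.000374925 + 0.000536375) = 0.030188.
The 95% critical value is z* = 1.960. Margin of error = 0.05917.
So the interval runs from -0.5867 to -0.4683.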